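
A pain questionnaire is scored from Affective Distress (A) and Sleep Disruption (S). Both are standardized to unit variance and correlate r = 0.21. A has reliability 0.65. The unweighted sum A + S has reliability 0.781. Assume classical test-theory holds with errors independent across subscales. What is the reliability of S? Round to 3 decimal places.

0.820

Var(A+S) = 2 + 2·0.21 = 2.420.
True-score variance = ρ_A + ρ_S + 2·0.21, so 0.781 = (0.65 + ρ_S + 0.42) / 2.420.
ρ_S = 0.781·2.420 − 0.65 − 0.42 = 0.820.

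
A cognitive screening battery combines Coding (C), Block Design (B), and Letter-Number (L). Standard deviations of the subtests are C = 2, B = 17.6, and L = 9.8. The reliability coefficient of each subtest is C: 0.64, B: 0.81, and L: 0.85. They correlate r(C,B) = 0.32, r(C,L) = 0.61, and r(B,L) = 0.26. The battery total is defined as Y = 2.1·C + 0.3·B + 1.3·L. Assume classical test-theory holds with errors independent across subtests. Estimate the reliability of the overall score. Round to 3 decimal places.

Var(Y) = 2.1²·2² + 0.3²·17.6² + 1.3²·9.8² + 2·[0.63·2·17.6·0.32 + 2.73·2·9.8·0.61 + 0.39·17.6·9.8·0.26] = 207.826 + 114.451 = 322.277.
Because errors are independent across components, Cov(Tᵢ,Tⱼ) = Cov(Xᵢ,Xⱼ); the off-diagonal part of the true-score variance is the same as above.
True-score variance = [2.1²·2²·0.64 + 0.3²·17.6²·0.81 + 1.3²·9.8²·0.85] + 114.451 = 171.833 + 114.451 = 286.284.
Reliability = 286.284 / 322.277 = 0.888.

0.888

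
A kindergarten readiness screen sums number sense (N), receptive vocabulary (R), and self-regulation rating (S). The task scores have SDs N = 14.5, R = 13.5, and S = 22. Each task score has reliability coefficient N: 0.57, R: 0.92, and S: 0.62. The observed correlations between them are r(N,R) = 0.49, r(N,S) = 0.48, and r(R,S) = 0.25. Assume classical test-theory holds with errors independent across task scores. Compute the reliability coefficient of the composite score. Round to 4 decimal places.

0.8103

Var(N+R+S) = 14.5² + 13.5² + 22² + 2·[14.5·13.5·0.49 + 14.5·22·0.48 + 13.5·22·0.25] = 876.5 + 646.575 = 1523.08.
Because errors are independent across components, Cov(Tᵢ,Tⱼ) = Cov(Xᵢ,Xⱼ); the off-diagonal part of the true-score variance is the same as above.
True-score variance = [14.5²·0.57 + 13.5²·0.92 + 22²·0.62] + 646.575 = 587.592 + 646.575 = 1234.17.
Reliability = 1234.17 / 1523.08 = 0.8103.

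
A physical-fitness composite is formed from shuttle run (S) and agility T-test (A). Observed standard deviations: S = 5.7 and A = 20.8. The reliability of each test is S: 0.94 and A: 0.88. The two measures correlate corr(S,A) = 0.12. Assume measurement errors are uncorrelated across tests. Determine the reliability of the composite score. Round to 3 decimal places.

Var(S+A) = 5.7² + 20.8² + 2·[5.7·20.8·0.12] = 465.13 + 28.4544 = 493.584.
Under uncorrelated errors the observed covariances equal the true-score covariances, so only the own-variance terms attenuate.
True-score variance = [5.7²·0.94 + 20.8²·0.88] + 28.4544 = 411.264 + 28.4544 = 439.718.
Reliability = 439.718 / 493.584 = 0.891.

0.891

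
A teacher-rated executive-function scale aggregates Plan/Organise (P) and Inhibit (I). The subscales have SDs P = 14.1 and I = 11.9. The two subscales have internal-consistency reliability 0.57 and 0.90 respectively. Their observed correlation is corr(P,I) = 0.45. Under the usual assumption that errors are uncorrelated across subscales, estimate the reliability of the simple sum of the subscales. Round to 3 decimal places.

0.797

Var(P+I) = 14.1² + 11.9² + 2·[14.1·11.9·0.45] = 340.42 + 151.011 = 491.431.
Because errors are independent across components, Cov(Tᵢ,Tⱼ) = Cov(Xᵢ,Xⱼ); the off-diagonal part of the true-score variance is the same as above.
True-score variance = [14.1²·0.57 + 11.9²·0.90] + 151.011 = 240.771 + 151.011 = 391.782.
Reliability = 391.782 / 491.431 = 0.797.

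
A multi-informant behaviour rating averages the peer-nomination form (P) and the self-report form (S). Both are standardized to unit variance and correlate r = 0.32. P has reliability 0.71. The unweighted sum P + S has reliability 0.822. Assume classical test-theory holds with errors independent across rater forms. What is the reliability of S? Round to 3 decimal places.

0.820

Var(P+S) = 2 + 2·0.32 = 2.640.
True-score variance = ρ_P + ρ_S + 2·0.32, so 0.822 = (0.71 + ρ_S + 0.64) / 2.640.
ρ_S = 0.822·2.640 − 0.71 − 0.64 = 0.820.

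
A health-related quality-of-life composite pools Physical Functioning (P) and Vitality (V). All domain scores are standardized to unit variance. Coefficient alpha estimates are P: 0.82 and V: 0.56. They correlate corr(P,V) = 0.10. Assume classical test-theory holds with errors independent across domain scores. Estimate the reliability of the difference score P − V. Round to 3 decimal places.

Var(P−V) = 1 + 1 − 2·0.10 = 2 − 0.2 = 1.8.
Because errors are independent across components, Cov(Tᵢ,Tⱼ) = Cov(Xᵢ,Xⱼ); the off-diagonal part of the true-score variance is the same as above.
True-score variance = [0.82 + 0.56] − 0.2 = 1.38 − 0.2 = 1.18.
Reliability = 1.18 / 1.8 = 0.656.

0.656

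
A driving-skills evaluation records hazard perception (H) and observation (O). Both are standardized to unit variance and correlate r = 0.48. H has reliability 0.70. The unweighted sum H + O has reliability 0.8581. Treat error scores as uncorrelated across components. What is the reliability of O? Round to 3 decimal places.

Var(H+O) = 2 + 2·0.48 = 2.960.
True-score variance = ρ_H + ρ_O + 2·0.48, so 0.8581 = (0.70 + ρ_O + 0.96) / 2.960.
ρ_O = 0.8581·2.960 − 0.70 − 0.96 = 0.880.

0.880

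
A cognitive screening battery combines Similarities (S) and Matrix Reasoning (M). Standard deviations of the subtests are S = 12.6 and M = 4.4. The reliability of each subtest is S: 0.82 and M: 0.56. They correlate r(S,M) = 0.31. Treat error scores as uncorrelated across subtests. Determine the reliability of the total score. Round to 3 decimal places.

Var(S+M) = 12.6² + 4.4² + 2·[12.6·4.4·0.31] = 178.12 + 34.3728 = 212.493.
With uncorrelated errors the cross-covariances are all true-score covariance, so they carry over unchanged; only the diagonal terms shrink to ρᵢσᵢ².
True-score variance = [12.6²·0.82 + 4.4²·0.56] + 34.3728 = 141.025 + 34.3728 = 175.398.
Reliability = 175.398 / 212.493 = 0.825.

0.825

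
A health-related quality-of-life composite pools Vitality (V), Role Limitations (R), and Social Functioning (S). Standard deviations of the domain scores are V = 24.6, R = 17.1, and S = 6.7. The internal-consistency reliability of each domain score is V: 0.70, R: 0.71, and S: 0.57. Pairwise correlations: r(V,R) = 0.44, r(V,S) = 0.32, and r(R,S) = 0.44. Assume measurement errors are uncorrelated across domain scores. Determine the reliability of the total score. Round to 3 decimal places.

Var(V+R+S) = 24.6² + 17.1² + 6.7² + 2·[24.6·17.1·0.44 + 24.6·6.7·0.32 + 17.1·6.7·0.44] = 942.46 + 576.487 = 1518.95.
Because errors are independent across components, Cov(Tᵢ,Tⱼ) = Cov(Xᵢ,Xⱼ); the off-diagonal part of the true-score variance is the same as above.
True-score variance = [24.6²·0.70 + 17.1²·0.71 + 6.7²·0.57] + 576.487 = 656.81 + 576.487 = 1233.3.
Reliability = 1233.3 / 1518.95 = 0.812.

0.812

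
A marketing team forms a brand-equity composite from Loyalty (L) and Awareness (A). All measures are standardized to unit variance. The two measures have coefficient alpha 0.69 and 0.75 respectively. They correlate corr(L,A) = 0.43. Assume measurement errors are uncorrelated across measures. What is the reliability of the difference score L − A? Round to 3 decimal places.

Var(L−A) = 1 + 1 − 2·0.43 = 2 − 0.86 = 1.14.
Because errors are independent across components, Cov(Tᵢ,Tⱼ) = Cov(Xᵢ,Xⱼ); the off-diagonal part of the true-score variance is the same as above.
True-score variance = [0.69 + 0.75] − 0.86 = 1.44 − 0.86 = 0.58.
Reliability = 0.58 / 1.14 = 0.509.

0.509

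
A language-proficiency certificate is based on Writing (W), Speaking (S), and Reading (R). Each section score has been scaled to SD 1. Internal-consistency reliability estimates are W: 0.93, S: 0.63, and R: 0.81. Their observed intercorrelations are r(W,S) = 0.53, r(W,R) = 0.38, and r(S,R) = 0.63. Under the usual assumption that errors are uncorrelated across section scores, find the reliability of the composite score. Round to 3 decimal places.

0.896

Var(W+S+R) = 3 + 2·[0.53 + 0.38 + 0.63] = 3 + 3.08 = 6.08.
Under uncorrelated errors the observed covariances equal the true-score covariances, so only the own-variance terms attenuate.
True-score variance = [0.93 + 0.63 + 0.81] + 3.08 = 2.37 + 3.08 = 5.45.
Reliability = 5.45 / 6.08 = 0.896.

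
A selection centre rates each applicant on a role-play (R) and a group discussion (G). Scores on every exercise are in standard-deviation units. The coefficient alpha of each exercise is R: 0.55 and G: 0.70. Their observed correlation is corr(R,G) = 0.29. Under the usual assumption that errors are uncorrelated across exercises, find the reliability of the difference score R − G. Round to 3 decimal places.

Var(R−G) = 1 + 1 − 2·0.29 = 2 − 0.58 = 1.42.
With uncorrelated errors the cross-covariances are all true-score covariance, so they carry over unchanged; only the diagonal terms shrink to ρᵢσᵢ².
True-score variance = [0.55 + 0.70] − 0.58 = 1.25 − 0.58 = 0.67.
Reliability = 0.67 / 1.42 = 0.472.

0.472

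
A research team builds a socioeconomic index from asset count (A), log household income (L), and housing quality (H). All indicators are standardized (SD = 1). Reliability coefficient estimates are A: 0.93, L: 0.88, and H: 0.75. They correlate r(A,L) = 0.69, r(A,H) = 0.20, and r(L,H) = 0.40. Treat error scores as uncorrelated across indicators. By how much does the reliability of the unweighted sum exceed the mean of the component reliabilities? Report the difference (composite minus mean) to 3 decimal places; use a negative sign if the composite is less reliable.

0.068

Var(sum) = 3 + 2.58 = 5.58; true-score variance = 2.56 + 2.58 = 5.14; composite reliability = 0.9211.
Mean component reliability = 0.8533.
Difference = 0.9211 − 0.8533 = 0.068.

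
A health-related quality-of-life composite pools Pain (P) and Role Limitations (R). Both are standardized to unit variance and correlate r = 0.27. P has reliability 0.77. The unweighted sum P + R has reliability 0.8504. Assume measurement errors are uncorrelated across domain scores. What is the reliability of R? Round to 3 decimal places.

0.850

Var(P+R) = 2 + 2·0.27 = 2.540.
True-score variance = ρ_P + ρ_R + 2·0.27, so 0.8504 = (0.77 + ρ_R + 0.54) / 2.540.
ρ_R = 0.8504·2.540 − 0.77 − 0.54 = 0.850.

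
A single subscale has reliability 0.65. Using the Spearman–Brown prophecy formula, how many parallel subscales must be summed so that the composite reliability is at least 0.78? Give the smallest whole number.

2

k ≥ ρ*(1−ρ₁)/(ρ₁(1−ρ*)) = 0.78·0.35 / (0.65·0.22) = 1.909.
Smallest integer k = 2.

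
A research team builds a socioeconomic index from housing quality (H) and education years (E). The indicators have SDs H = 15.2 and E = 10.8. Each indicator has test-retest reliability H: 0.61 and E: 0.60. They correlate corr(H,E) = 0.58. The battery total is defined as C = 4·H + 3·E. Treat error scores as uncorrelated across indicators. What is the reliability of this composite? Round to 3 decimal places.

Var(C) = 4²·15.2² + 3²·10.8² + 2·[12·15.2·10.8·0.58] = 4746.4 + 2285.11 = 7031.51.
Under uncorrelated errors the observed covariances equal the true-score covariances, so only the own-variance terms attenuate.
True-score variance = [4²·15.2²·0.61 + 3²·10.8²·0.60] + 2285.11 = 2884.81 + 2285.11 = 5169.91.
Reliability = 5169.91 / 7031.51 = 0.735.

0.735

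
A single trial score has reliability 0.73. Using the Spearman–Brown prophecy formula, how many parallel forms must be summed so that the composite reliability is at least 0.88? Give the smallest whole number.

3

k ≥ ρ*(1−ρ₁)/(ρ₁(1−ρ*)) = 0.88·0.27 / (0.73·0.12) = 2.712.
Smallest integer k = 3.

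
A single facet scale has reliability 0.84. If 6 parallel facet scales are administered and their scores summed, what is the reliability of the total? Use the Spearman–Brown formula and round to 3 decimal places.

ρ_k = kρ / (1 + (k−1)ρ) = 6·0.84 / (1 + 5·0.84) = 5.040 / 5.200 = 0.969.

0.969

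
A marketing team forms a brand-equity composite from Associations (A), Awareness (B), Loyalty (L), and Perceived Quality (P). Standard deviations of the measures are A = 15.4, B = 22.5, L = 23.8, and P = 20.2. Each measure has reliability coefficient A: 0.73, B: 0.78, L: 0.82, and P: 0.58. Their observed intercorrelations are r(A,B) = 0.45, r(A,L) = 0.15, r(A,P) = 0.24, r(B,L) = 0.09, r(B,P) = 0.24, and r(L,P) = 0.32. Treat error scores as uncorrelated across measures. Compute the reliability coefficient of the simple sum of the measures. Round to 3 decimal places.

0.846

Var(A+B+L+P) = 15.4² + 22.5² + 23.8² + 20.2² + 2·[15.4·22.5·0.45 + 15.4·23.8·0.15 + 15.4·20.2·0.24 + 22.5·23.8·0.09 + 22.5·20.2·0.24 + 23.8·20.2·0.32] = 1717.89 + 1193.36 = 2911.25.
Under uncorrelated errors the observed covariances equal the true-score covariances, so only the own-variance terms attenuate.
True-score variance = [15.4²·0.73 + 22.5²·0.78 + 23.8²·0.82 + 20.2²·0.58] + 1193.36 = 1269.15 + 1193.36 = 2462.51.
Reliability = 2462.51 / 2911.25 = 0.846.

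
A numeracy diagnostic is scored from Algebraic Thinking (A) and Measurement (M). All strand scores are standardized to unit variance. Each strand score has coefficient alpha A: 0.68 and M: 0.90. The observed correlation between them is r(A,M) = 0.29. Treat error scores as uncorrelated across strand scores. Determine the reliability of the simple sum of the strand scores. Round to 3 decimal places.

0.837

Var(A+M) = 2 + 2·[0.29] = 2 + 0.58 = 2.58.
With uncorrelated errors the cross-covariances are all true-score covariance, so they carry over unchanged; only the diagonal terms shrink to ρᵢσᵢ².
True-score variance = [0.68 + 0.90] + 0.58 = 1.58 + 0.58 = 2.16.
Reliability = 2.16 / 2.58 = 0.837.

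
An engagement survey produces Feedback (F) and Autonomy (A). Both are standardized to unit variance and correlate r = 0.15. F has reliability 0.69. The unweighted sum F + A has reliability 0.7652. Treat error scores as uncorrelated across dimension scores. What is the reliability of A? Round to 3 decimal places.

0.770

Var(F+A) = 2 + 2·0.15 = 2.300.
True-score variance = ρ_F + ρ_A + 2·0.15, so 0.7652 = (0.69 + ρ_A + 0.30) / 2.300.
ρ_A = 0.7652·2.300 − 0.69 − 0.30 = 0.770.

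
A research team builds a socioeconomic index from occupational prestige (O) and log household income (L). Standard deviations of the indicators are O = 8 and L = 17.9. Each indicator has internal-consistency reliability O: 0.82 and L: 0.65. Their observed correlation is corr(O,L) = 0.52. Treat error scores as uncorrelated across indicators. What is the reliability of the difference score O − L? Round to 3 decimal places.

0.475

Var(O−L) = 8² + 17.9² − 2·8·17.9·0.52 = 384.41 − 148.928 = 235.482.
Under uncorrelated errors the observed covariances equal the true-score covariances, so only the own-variance terms attenuate.
True-score variance = [8²·0.82 + 17.9²·0.65] − 148.928 = 260.746 − 148.928 = 111.818.
Reliability = 111.818 / 235.482 = 0.475.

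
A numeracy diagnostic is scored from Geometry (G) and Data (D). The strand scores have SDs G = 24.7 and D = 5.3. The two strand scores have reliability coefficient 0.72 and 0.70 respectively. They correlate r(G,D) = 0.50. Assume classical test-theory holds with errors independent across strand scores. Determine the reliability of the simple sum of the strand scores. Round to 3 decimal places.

0.767

Var(G+D) = 24.7² + 5.3² + 2·[24.7·5.3·0.50] = 638.18 + 130.91 = 769.09.
Under uncorrelated errors the observed covariances equal the true-score covariances, so only the own-variance terms attenuate.
True-score variance = [24.7²·0.72 + 5.3²·0.70] + 130.91 = 458.928 + 130.91 = 589.838.
Reliability = 589.838 / 769.09 = 0.767.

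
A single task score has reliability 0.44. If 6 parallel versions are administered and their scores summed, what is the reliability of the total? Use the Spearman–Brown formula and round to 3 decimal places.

ρ_k = kρ / (1 + (k−1)ρ) = 6·0.44 / (1 + 5·0.44) = 2.640 / 3.200 = 0.825.

0.825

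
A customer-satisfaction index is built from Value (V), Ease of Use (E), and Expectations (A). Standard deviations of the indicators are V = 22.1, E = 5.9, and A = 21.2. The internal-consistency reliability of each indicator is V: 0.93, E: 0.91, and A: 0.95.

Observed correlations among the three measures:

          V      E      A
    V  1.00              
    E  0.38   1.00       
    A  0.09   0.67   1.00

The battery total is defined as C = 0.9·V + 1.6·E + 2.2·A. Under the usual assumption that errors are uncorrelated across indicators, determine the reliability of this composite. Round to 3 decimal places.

0.959

Var(C) = 0.9²·22.1² + 1.6²·5.9² + 2.2²·21.2² + 2·[1.44·22.1·5.9·0.38 + 1.98·22.1·21.2·0.09 + 3.52·5.9·21.2·0.67] = 2660.02 + 899.657 = 3559.67.
With uncorrelated errors the cross-covariances are all true-score covariance, so they carry over unchanged; only the diagonal terms shrink to ρᵢσᵢ².
True-score variance = [0.9²·22.1²·0.93 + 1.6²·5.9²·0.91 + 2.2²·21.2²·0.95] + 899.657 = 2515.54 + 899.657 = 3415.19.
Reliability = 3415.19 / 3559.67 = 0.959.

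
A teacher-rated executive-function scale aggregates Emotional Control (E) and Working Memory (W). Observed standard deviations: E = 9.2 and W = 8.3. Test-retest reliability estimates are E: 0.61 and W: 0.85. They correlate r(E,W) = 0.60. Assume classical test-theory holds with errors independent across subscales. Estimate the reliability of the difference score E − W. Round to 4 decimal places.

0.2998

Var(E−W) = 9.2² + 8.3² − 2·9.2·8.3·0.60 = 153.53 − 91.632 = 61.898.
Because errors are independent across components, Cov(Tᵢ,Tⱼ) = Cov(Xᵢ,Xⱼ); the off-diagonal part of the true-score variance is the same as above.
True-score variance = [9.2²·0.61 + 8.3²·0.85] − 91.632 = 110.187 − 91.632 = 18.5549.
Reliability = 18.5549 / 61.898 = 0.2998.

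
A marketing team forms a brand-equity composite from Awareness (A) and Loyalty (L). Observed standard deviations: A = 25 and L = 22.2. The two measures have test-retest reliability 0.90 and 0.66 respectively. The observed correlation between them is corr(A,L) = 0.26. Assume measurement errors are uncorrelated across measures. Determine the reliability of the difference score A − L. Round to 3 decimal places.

Var(A−L) = 25² + 22.2² − 2·25·22.2·0.26 = 1117.84 − 288.6 = 829.24.
With uncorrelated errors the cross-covariances are all true-score covariance, so they carry over unchanged; only the diagonal terms shrink to ρᵢσᵢ².
True-score variance = [25²·0.90 + 22.2²·0.66] − 288.6 = 887.774 − 288.6 = 599.174.
Reliability = 599.174 / 829.24 = 0.723.

0.723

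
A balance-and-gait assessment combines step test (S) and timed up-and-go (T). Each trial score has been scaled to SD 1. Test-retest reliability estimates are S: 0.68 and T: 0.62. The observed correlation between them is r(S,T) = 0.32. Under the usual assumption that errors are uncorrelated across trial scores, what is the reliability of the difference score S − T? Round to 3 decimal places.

Var(S−T) = 1 + 1 − 2·0.32 = 2 − 0.64 = 1.36.
With uncorrelated errors the cross-covariances are all true-score covariance, so they carry over unchanged; only the diagonal terms shrink to ρᵢσᵢ².
True-score variance = [0.68 + 0.62] − 0.64 = 1.3 − 0.64 = 0.66.
Reliability = 0.66 / 1.36 = 0.485.

0.485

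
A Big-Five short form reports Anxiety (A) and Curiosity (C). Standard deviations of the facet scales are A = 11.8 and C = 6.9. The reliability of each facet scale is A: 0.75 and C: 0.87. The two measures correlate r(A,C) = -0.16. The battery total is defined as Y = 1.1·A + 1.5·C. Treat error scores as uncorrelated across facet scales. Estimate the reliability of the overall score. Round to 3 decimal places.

Var(Y) = 1.1²·11.8² + 1.5²·6.9² + 2·[1.65·11.8·6.9·(-0.16)] = 275.603 − 42.9898 = 232.613.
Under uncorrelated errors the observed covariances equal the true-score covariances, so only the own-variance terms attenuate.
True-score variance = [1.1²·11.8²·0.75 + 1.5²·6.9²·0.87] − 42.9898 = 219.557 − 42.9898 = 176.567.
Reliability = 176.567 / 232.613 = 0.759.

0.759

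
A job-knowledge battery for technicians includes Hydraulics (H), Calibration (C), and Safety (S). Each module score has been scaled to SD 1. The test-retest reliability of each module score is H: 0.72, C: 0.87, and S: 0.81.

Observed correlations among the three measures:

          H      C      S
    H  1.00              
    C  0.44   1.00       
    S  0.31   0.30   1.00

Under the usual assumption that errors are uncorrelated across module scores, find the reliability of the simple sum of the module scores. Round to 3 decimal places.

Var(H+C+S) = 3 + 2·[0.44 + 0.31 + 0.30] = 3 + 2.1 = 5.1.
Because errors are independent across components, Cov(Tᵢ,Tⱼ) = Cov(Xᵢ,Xⱼ); the off-diagonal part of the true-score variance is the same as above.
True-score variance = [0.72 + 0.87 + 0.81] + 2.1 = 2.4 + 2.1 = 4.5.
Reliability = 4.5 / 5.1 = 0.882.

0.882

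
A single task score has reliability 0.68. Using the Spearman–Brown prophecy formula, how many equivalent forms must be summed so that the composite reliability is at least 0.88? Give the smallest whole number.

k ≥ ρ*(1−ρ₁)/(ρ₁(1−ρ*)) = 0.88·0.32 / (0.68·0.12) = 3.451.
Smallest integer k = 4.

4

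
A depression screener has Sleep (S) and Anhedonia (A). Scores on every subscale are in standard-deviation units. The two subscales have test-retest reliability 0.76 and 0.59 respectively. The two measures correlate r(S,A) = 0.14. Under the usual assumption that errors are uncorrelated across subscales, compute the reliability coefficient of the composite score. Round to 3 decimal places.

0.715

Var(S+A) = 2 + 2·[0.14] = 2 + 0.28 = 2.28.
Under uncorrelated errors the observed covariances equal the true-score covariances, so only the own-variance terms attenuate.
True-score variance = [0.76 + 0.59] + 0.28 = 1.35 + 0.28 = 1.63.
Reliability = 1.63 / 2.28 = 0.715.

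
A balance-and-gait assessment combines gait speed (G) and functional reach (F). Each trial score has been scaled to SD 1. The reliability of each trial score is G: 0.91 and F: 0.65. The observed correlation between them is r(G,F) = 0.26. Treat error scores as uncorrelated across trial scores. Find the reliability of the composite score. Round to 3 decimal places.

0.825

Var(G+F) = 2 + 2·[0.26] = 2 + 0.52 = 2.52.
With uncorrelated errors the cross-covariances are all true-score covariance, so they carry over unchanged; only the diagonal terms shrink to ρᵢσᵢ².
True-score variance = [0.91 + 0.65] + 0.52 = 1.56 + 0.52 = 2.08.
Reliability = 2.08 / 2.52 = 0.825.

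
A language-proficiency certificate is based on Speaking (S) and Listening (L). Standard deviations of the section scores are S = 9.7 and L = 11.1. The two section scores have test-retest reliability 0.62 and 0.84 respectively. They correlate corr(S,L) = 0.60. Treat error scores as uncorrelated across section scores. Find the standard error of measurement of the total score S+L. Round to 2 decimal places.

Var(total) = 217.3 + 129.204 = 346.504.
True-score variance = 161.832 + 129.204 = 291.036, so reliability = 0.8399.
Error variance = 346.504 − 291.036 = 55.4678; SEM = √55.4678 = 7.45.

7.45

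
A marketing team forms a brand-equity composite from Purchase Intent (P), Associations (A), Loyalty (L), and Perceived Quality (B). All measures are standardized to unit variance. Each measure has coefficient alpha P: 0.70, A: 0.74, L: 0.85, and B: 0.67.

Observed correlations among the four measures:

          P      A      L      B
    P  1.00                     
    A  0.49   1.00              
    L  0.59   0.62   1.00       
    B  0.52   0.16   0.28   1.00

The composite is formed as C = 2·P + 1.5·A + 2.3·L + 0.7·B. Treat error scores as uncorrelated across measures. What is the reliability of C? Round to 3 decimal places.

0.900

Var(C) = 2² + 1.5² + 2.3² + 0.7² + 2·[3·0.49 + 4.6·0.59 + 1.4·0.52 + 3.45·0.62 + 1.05·0.16 + 1.61·0.28] = 12.03 + 15.3396 = 27.3696.
With uncorrelated errors the cross-covariances are all true-score covariance, so they carry over unchanged; only the diagonal terms shrink to ρᵢσᵢ².
True-score variance = [2²·0.70 + 1.5²·0.74 + 2.3²·0.85 + 0.7²·0.67] + 15.3396 = 9.2898 + 15.3396 = 24.6294.
Reliability = 24.6294 / 27.3696 = 0.900.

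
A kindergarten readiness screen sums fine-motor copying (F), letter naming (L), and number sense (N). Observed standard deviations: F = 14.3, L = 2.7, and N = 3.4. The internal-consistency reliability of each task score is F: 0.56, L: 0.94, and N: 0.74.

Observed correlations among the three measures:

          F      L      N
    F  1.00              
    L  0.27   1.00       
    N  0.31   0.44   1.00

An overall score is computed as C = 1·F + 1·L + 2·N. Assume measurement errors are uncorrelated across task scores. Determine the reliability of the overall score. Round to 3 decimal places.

Var(C) = 14.3² + 2.7² + 2²·3.4² + 2·[14.3·2.7·0.27 + 2·14.3·3.4·0.31 + 2·2.7·3.4·0.44] = 258.02 + 97.295 = 355.315.
Under uncorrelated errors the observed covariances equal the true-score covariances, so only the own-variance terms attenuate.
True-score variance = [14.3²·0.56 + 2.7²·0.94 + 2²·3.4²·0.74] + 97.295 = 155.585 + 97.295 = 252.88.
Reliability = 252.88 / 355.315 = 0.712.

0.712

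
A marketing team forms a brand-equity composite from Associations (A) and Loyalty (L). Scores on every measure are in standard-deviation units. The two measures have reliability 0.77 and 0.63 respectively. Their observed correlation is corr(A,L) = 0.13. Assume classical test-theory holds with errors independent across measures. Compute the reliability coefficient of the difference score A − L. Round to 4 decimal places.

Var(A−L) = 1 + 1 − 2·0.13 = 2 − 0.26 = 1.74.
Under uncorrelated errors the observed covariances equal the true-score covariances, so only the own-variance terms attenuate.
True-score variance = [0.77 + 0.63] − 0.26 = 1.4 − 0.26 = 1.14.
Reliability = 1.14 / 1.74 = 0.6552.

0.6552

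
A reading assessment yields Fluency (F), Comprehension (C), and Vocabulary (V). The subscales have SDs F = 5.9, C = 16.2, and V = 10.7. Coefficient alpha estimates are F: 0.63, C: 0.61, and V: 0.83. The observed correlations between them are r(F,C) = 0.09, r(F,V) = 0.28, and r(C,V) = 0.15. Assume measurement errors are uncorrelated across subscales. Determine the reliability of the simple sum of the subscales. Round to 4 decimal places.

Var(F+C+V) = 5.9² + 16.2² + 10.7² + 2·[5.9·16.2·0.09 + 5.9·10.7·0.28 + 16.2·10.7·0.15] = 411.74 + 104.559 = 516.299.
With uncorrelated errors the cross-covariances are all true-score covariance, so they carry over unchanged; only the diagonal terms shrink to ρᵢσᵢ².
True-score variance = [5.9²·0.63 + 16.2²·0.61 + 10.7²·0.83] + 104.559 = 277.045 + 104.559 = 381.605.
Reliability = 381.605 / 516.299 = 0.7391.

0.7391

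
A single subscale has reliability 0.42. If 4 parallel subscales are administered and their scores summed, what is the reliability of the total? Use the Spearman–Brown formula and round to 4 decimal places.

0.7434

ρ_k = kρ / (1 + (k−1)ρ) = 4·0.42 / (1 + 3·0.42) = 1.680 / 2.260 = 0.7434.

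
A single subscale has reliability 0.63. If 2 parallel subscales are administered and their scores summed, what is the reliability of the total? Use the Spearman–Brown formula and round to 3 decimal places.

ρ_k = kρ / (1 + (k−1)ρ) = 2·0.63 / (1 + 1·0.63) = 1.260 / 1.630 = 0.773.

0.773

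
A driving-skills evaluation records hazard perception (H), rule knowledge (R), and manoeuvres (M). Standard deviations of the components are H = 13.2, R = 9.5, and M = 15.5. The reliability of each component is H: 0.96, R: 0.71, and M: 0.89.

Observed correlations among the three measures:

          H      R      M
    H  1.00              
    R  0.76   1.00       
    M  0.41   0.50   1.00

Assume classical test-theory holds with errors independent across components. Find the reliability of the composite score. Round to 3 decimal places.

Var(H+R+M) = 13.2² + 9.5² + 15.5² + 2·[13.2·9.5·0.76 + 13.2·15.5·0.41 + 9.5·15.5·0.50] = 504.74 + 505.63 = 1010.37.
Under uncorrelated errors the observed covariances equal the true-score covariances, so only the own-variance terms attenuate.
True-score variance = [13.2²·0.96 + 9.5²·0.71 + 15.5²·0.89] + 505.63 = 445.17 + 505.63 = 950.8.
Reliability = 950.8 / 1010.37 = 0.941.

0.941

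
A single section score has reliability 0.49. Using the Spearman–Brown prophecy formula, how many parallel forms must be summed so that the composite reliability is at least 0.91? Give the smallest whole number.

11

k ≥ ρ*(1−ρ₁)/(ρ₁(1−ρ*)) = 0.91·0.51 / (0.49·0.09) = 10.524.
Smallest integer k = 11.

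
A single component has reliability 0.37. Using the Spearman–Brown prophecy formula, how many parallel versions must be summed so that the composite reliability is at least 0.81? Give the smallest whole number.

8

k ≥ ρ*(1−ρ₁)/(ρ₁(1−ρ*)) = 0.81·0.63 / (0.37·0.19) = 7.259.
Smallest integer k = 8.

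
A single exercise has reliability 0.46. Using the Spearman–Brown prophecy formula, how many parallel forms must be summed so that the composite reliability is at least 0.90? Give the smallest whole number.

k ≥ ρ*(1−ρ₁)/(ρ₁(1−ρ*)) = 0.90·0.54 / (0.46·0.10) = 10.565.
Smallest integer k = 11.

11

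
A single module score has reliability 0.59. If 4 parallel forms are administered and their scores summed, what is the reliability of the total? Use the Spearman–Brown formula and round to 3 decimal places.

0.852

ρ_k = kρ / (1 + (k−1)ρ) = 4·0.59 / (1 + 3·0.59) = 2.360 / 2.770 = 0.852.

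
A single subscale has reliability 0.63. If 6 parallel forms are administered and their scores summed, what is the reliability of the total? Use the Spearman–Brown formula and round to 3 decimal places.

ρ_k = kρ / (1 + (k−1)ρ) = 6·0.63 / (1 + 5·0.63) = 3.780 / 4.150 = 0.911.

0.911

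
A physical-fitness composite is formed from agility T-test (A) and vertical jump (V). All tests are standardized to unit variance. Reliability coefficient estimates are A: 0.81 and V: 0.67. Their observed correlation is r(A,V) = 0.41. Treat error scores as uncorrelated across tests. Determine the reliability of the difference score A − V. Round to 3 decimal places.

0.559

Var(A−V) = 1 + 1 − 2·0.41 = 2 − 0.82 = 1.18.
With uncorrelated errors the cross-covariances are all true-score covariance, so they carry over unchanged; only the diagonal terms shrink to ρᵢσᵢ².
True-score variance = [0.81 + 0.67] − 0.82 = 1.48 − 0.82 = 0.66.
Reliability = 0.66 / 1.18 = 0.559.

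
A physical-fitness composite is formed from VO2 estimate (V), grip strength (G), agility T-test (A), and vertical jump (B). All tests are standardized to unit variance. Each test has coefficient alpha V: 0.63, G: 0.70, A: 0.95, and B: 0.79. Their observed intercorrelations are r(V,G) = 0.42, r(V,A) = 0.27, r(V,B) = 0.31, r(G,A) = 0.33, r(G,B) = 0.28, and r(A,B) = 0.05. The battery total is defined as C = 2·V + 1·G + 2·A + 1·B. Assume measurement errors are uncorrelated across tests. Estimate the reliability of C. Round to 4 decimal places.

Var(C) = 2² + 1 + 2² + 1 + 2·[2·0.42 + 4·0.27 + 2·0.31 + 2·0.33 + 0.28 + 2·0.05] = 10 + 7.16 = 17.16.
Because errors are independent across components, Cov(Tᵢ,Tⱼ) = Cov(Xᵢ,Xⱼ); the off-diagonal part of the true-score variance is the same as above.
True-score variance = [2²·0.63 + 0.70 + 2²·0.95 + 0.79] + 7.16 = 7.81 + 7.16 = 14.97.
Reliability = 14.97 / 17.16 = 0.8724.

0.8724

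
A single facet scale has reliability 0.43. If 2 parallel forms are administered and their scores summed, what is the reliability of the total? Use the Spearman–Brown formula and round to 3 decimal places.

0.601

ρ_k = kρ / (1 + (k−1)ρ) = 2·0.43 / (1 + 1·0.43) = 0.860 / 1.430 = 0.601.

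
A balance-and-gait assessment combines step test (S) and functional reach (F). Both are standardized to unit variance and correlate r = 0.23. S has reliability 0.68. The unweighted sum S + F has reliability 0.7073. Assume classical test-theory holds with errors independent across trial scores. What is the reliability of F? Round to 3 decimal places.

0.600

Var(S+F) = 2 + 2·0.23 = 2.460.
True-score variance = ρ_S + ρ_F + 2·0.23, so 0.7073 = (0.68 + ρ_F + 0.46) / 2.460.
ρ_F = 0.7073·2.460 − 0.68 − 0.46 = 0.600.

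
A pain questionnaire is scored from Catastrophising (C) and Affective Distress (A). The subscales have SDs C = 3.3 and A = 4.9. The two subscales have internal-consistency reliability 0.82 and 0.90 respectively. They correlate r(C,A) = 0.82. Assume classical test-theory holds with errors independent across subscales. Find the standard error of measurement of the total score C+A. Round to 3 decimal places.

2.088

Var(total) = 34.9 + 26.5188 = 61.4188.
True-score variance = 30.5388 + 26.5188 = 57.0576, so reliability = 0.9290.
Error variance = 61.4188 − 57.0576 = 4.3612; SEM = √4.3612 = 2.088.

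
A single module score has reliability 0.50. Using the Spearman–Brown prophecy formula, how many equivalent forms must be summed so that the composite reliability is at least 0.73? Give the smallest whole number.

k ≥ ρ*(1−ρ₁)/(ρ₁(1−ρ*)) = 0.73·0.50 / (0.50·0.27) = 2.704.
Smallest integer k = 3.

3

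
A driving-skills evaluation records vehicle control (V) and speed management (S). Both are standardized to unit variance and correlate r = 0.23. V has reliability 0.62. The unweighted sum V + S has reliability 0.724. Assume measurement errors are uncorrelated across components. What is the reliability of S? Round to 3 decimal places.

Var(V+S) = 2 + 2·0.23 = 2.460.
True-score variance = ρ_V + ρ_S + 2·0.23, so 0.724 = (0.62 + ρ_S + 0.46) / 2.460.
ρ_S = 0.724·2.460 − 0.62 − 0.46 = 0.701.

0.701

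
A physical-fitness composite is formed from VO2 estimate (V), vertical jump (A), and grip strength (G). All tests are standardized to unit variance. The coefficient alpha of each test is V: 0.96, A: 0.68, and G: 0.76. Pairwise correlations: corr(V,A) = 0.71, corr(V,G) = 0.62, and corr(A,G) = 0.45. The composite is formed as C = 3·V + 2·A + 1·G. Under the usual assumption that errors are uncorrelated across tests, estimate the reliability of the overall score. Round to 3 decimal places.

0.933

Var(C) = 3² + 2² + 1 + 2·[6·0.71 + 3·0.62 + 2·0.45] = 14 + 14.04 = 28.04.
With uncorrelated errors the cross-covariances are all true-score covariance, so they carry over unchanged; only the diagonal terms shrink to ρᵢσᵢ².
True-score variance = [3²·0.96 + 2²·0.68 + 0.76] + 14.04 = 12.12 + 14.04 = 26.16.
Reliability = 26.16 / 28.04 = 0.933.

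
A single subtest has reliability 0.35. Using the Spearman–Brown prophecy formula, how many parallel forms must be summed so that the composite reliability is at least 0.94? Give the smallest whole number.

30

k ≥ ρ*(1−ρ₁)/(ρ₁(1−ρ*)) = 0.94·0.65 / (0.35·0.06) = 29.095.
Smallest integer k = 30.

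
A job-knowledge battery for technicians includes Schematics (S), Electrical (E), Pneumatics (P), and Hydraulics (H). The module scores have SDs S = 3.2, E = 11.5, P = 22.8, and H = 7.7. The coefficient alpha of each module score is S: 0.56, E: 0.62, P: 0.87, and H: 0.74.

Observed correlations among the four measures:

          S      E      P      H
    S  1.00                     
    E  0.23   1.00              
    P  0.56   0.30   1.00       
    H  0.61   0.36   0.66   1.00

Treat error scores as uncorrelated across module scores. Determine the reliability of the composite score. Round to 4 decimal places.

Var(S+E+P+H) = 3.2² + 11.5² + 22.8² + 7.7² + 2·[3.2·11.5·0.23 + 3.2·22.8·0.56 + 3.2·7.7·0.61 + 11.5·22.8·0.30 + 11.5·7.7·0.36 + 22.8·7.7·0.66] = 721.62 + 581.519 = 1303.14.
With uncorrelated errors the cross-covariances are all true-score covariance, so they carry over unchanged; only the diagonal terms shrink to ρᵢσᵢ².
True-score variance = [3.2²·0.56 + 11.5²·0.62 + 22.8²·0.87 + 7.7²·0.74] + 581.519 = 583.865 + 581.519 = 1165.38.
Reliability = 1165.38 / 1303.14 = 0.8943.

0.8943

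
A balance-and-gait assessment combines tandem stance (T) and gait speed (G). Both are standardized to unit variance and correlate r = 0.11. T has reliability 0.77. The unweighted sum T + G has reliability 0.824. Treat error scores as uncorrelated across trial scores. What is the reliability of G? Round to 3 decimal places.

0.839

Var(T+G) = 2 + 2·0.11 = 2.220.
True-score variance = ρ_T + ρ_G + 2·0.11, so 0.824 = (0.77 + ρ_G + 0.22) / 2.220.
ρ_G = 0.824·2.220 − 0.77 − 0.22 = 0.839.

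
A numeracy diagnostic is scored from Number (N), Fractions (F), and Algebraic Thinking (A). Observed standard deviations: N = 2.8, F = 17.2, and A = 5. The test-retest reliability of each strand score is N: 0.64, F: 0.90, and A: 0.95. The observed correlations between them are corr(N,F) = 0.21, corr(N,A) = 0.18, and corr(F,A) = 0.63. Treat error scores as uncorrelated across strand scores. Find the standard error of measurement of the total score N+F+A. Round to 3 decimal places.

Var(total) = 328.68 + 133.627 = 462.307.
True-score variance = 295.024 + 133.627 = 428.651, so reliability = 0.9272.
Error variance = 462.307 − 428.651 = 33.6564; SEM = √33.6564 = 5.801.

5.801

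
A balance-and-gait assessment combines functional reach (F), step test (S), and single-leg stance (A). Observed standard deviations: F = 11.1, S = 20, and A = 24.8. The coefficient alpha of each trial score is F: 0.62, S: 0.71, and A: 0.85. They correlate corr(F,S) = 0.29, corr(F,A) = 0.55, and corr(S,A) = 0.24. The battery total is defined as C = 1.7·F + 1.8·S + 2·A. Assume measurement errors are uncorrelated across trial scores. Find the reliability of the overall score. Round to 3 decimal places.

0.862

Var(C) = 1.7²·11.1² + 1.8²·20² + 2²·24.8² + 2·[3.06·11.1·20·0.29 + 3.4·11.1·24.8·0.55 + 3.6·20·24.8·0.24] = 4112.24 + 2280.64 = 6392.88.
Because errors are independent across components, Cov(Tᵢ,Tⱼ) = Cov(Xᵢ,Xⱼ); the off-diagonal part of the true-score variance is the same as above.
True-score variance = [1.7²·11.1²·0.62 + 1.8²·20²·0.71 + 2²·24.8²·0.85] + 2280.64 = 3232.06 + 2280.64 = 5512.7.
Reliability = 5512.7 / 6392.88 = 0.862.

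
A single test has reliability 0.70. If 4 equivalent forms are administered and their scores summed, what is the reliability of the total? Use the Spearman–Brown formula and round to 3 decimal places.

ρ_k = kρ / (1 + (k−1)ρ) = 4·0.70 / (1 + 3·0.70) = 2.800 / 3.100 = 0.903.

0.903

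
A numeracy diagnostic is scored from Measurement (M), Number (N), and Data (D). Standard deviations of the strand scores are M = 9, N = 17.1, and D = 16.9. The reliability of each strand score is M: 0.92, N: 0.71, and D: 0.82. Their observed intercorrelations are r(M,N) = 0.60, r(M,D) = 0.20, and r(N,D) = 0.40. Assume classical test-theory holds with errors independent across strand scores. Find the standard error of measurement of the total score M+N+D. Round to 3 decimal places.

Var(total) = 659.02 + 476.712 = 1135.73.
True-score variance = 516.331 + 476.712 = 993.043, so reliability = 0.8744.
Error variance = 1135.73 − 993.043 = 142.689; SEM = √142.689 = 11.945.

11.945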